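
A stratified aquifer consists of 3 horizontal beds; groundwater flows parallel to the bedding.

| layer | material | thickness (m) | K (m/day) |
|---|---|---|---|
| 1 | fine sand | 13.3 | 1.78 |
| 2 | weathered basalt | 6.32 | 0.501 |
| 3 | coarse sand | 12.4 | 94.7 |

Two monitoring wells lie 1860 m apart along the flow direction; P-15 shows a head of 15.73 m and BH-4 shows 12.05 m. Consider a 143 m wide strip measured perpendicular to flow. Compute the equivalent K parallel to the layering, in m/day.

Flow is parallel to layering, so each bed carries its own Darcy discharge and the transmissivities add.
Σ(K_i·b_i) = 1.78×13.3 + 0.501×6.32 + 94.7×12.4 = 1201 m²/day.
Total thickness b = 32.02 m, so K_eq = Σ(K_i·b_i)/b = 37.51 m/day.

37.5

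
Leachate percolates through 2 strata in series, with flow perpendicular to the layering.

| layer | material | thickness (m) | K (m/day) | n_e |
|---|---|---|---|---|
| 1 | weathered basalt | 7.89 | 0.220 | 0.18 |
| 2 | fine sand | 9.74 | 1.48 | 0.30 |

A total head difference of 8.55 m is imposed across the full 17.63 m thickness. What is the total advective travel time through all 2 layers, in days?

With flow normal to the layers, continuity requires the same specific discharge q through every layer.
Σ(b_i/K_i) = 7.89/0.220 + 9.74/1.48 = 42.44 d.
q = Δh / Σ(b_i/K_i) = 8.55 / 42.44 = 0.2014 m/day.
In each layer the seepage velocity is v_i = q/n_i, so the layer transit time is t_i = b_i·n_i / q:
  layer 1 (weathered basalt): t_1 = 7.89 × 0.18 / 0.2014 = 7.050 d
  layer 2 (fine sand): t_2 = 9.74 × 0.30 / 0.2014 = 14.51 d
Total t = Σ t_i = 21.56 days.

21.6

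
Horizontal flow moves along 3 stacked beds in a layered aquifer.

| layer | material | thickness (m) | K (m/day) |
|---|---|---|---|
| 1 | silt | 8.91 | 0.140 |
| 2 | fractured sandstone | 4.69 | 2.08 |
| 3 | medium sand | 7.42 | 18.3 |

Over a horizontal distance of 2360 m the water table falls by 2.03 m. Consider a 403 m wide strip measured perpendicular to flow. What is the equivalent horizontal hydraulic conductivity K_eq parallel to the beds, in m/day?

6.98

Flow is parallel to layering, so each bed carries its own Darcy discharge and the transmissivities add.
Σ(K_i·b_i) = 0.140×8.91 + 2.08×4.69 + 18.3×7.42 = 146.8 m²/day.
Total thickness b = 21.02 m, so K_eq = Σ(K_i·b_i)/b = 6.983 m/day.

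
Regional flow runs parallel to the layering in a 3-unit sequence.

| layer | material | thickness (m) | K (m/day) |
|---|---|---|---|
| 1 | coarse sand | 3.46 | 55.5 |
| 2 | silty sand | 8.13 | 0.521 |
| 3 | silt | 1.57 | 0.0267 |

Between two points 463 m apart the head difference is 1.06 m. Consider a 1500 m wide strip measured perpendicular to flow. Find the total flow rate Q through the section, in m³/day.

674

Flow is parallel to layering, so each bed carries its own Darcy discharge and the transmissivities add.
Σ(K_i·b_i) = 55.5×3.46 + 0.521×8.13 + 0.0267×1.57 = 196.3 m²/day.
Hydraulic gradient i = Δh / L = 1.06 / 463 = 0.002289.
Q = Σ(K_i·b_i) · W · i = 196.3 × 1500 × 0.002289 = 674.1 m³/day.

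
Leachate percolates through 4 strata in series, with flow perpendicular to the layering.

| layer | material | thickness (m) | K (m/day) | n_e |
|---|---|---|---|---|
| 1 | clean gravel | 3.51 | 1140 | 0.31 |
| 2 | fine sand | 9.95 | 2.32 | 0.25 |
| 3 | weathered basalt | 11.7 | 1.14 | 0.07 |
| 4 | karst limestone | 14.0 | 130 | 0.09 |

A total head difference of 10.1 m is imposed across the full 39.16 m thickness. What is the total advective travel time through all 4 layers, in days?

With flow normal to the layers, continuity requires the same specific discharge q through every layer.
Σ(b_i/K_i) = 3.51/1140 + 9.95/2.32 + 11.7/1.14 + 14.0/130 = 14.66 d.
q = Δh / Σ(b_i/K_i) = 10.1 / 14.66 = 0.6888 m/day.
In each layer the seepage velocity is v_i = q/n_i, so the layer transit time is t_i = b_i·n_i / q:
  layer 1 (clean gravel): t_1 = 3.51 × 0.31 / 0.6888 = 1.580 d
  layer 2 (fine sand): t_2 = 9.95 × 0.25 / 0.6888 = 3.611 d
  layer 3 (weathered basalt): t_3 = 11.7 × 0.07 / 0.6888 = 1.189 d
  layer 4 (karst limestone): t_4 = 14.0 × 0.09 / 0.6888 = 1.829 d
Total t = Σ t_i = 8.209 days.

8.21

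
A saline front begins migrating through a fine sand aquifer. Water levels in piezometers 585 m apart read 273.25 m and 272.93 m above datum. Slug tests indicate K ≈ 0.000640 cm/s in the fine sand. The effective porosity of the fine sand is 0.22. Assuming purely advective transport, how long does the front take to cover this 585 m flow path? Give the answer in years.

Convert K: 0.000640 cm/s × 864 = 0.5530 m/day.
Hydraulic gradient i = (273.25 − 272.93) / 585 = 0.32 / 585 = 0.0005470.
Darcy flux q = K · i = 0.5530 × 0.0005470 = 0.0003025 m/day.
Seepage velocity v = q / n_e = 0.0003025 / 0.22 = 0.001375 m/day.
Travel time t = L / v = 585 / 0.001375 = 4.255e+05 days = 1165 years.

1160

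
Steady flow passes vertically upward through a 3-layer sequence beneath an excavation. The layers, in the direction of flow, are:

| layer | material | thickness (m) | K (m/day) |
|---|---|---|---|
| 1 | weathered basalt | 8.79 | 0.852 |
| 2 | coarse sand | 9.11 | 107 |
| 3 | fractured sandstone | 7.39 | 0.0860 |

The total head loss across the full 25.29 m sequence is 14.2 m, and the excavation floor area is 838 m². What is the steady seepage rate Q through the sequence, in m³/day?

Flow is perpendicular to layering, so the layers act in series and the equivalent K is the thickness-weighted harmonic mean.
Total thickness L = 8.79 + 9.11 + 7.39 = 25.29 m.
Σ(b_i/K_i) = 8.79/0.852 + 9.11/107 + 7.39/0.0860 = 96.33 d.
K_eq = L / Σ(b_i/K_i) = 25.29 / 96.33 = 0.2625 m/day.
Q = K_eq · A · (Δh/L) = 0.2625 × 838 × (14.2/25.29) = 123.5 m³/day.

124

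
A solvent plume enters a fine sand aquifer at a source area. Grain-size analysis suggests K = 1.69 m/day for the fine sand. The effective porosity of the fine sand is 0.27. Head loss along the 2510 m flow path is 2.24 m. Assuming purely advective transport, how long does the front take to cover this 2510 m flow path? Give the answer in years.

1230

Hydraulic gradient i = Δh / L = 2.24 / 2510 = 0.0008924.
Darcy flux q = K · i = 1.690 × 0.0008924 = 0.001508 m/day.
Seepage velocity v = q / n_e = 0.001508 / 0.27 = 0.005586 m/day.
Travel time t = L / v = 2510 / 0.005586 = 4.493e+05 days = 1230 years.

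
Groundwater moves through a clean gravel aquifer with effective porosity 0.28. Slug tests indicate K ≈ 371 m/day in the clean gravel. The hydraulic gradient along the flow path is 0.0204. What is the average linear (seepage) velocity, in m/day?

Hydraulic gradient i = 0.0204.
Darcy flux q = K · i = 371.0 × 0.02040 = 7.568 m/day.
Seepage velocity v = q / n_e = 7.568 / 0.28 = 27.03 m/day.

27.0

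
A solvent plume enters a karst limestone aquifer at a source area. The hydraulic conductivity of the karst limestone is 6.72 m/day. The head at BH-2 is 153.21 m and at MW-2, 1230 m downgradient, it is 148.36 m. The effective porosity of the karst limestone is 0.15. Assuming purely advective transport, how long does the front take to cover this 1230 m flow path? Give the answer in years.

Hydraulic gradient i = (153.21 − 148.36) / 1230 = 4.85 / 1230 = 0.003943.
Darcy flux q = K · i = 6.720 × 0.003943 = 0.02650 m/day.
Seepage velocity v = q / n_e = 0.02650 / 0.15 = 0.1767 m/day.
Travel time t = L / v = 1230 / 0.1767 = 6963 days = 19.06 years.

19.1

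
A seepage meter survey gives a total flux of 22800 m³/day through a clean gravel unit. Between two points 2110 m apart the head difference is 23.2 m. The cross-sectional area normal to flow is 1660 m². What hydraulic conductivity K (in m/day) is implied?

1250

Hydraulic gradient i = Δh / L = 23.2 / 2110 = 0.01100.
From Q = K·A·i, K = Q / (A·i) = 22800 / (1660 × 0.01100) = 1249 m/day.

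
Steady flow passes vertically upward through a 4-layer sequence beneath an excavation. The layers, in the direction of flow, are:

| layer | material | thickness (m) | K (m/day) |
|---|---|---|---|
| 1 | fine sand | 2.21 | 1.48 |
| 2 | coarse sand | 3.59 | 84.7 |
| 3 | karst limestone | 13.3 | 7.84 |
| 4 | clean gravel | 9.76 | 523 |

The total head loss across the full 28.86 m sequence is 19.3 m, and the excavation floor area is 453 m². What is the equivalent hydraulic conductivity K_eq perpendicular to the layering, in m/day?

Flow is perpendicular to layering, so the layers act in series and the equivalent K is the thickness-weighted harmonic mean.
Total thickness L = 2.21 + 3.59 + 13.3 + 9.76 = 28.86 m.
Σ(b_i/K_i) = 2.21/1.48 + 3.59/84.7 + 13.3/7.84 + 9.76/523 = 3.251 d.
K_eq = L / Σ(b_i/K_i) = 28.86 / 3.251 = 8.878 m/day.

8.88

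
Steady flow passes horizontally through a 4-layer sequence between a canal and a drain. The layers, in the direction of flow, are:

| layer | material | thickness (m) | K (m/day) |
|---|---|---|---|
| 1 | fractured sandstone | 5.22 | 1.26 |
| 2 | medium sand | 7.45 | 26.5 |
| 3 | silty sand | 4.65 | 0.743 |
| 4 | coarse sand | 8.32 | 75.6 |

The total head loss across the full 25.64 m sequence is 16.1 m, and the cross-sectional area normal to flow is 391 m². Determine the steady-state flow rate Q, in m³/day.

Flow is perpendicular to layering, so the layers act in series and the equivalent K is the thickness-weighted harmonic mean.
Total thickness L = 5.22 + 7.45 + 4.65 + 8.32 = 25.64 m.
Σ(b_i/K_i) = 5.22/1.26 + 7.45/26.5 + 4.65/0.743 + 8.32/75.6 = 10.79 d.
K_eq = L / Σ(b_i/K_i) = 25.64 / 10.79 = 2.376 m/day.
Q = K_eq · A · (Δh/L) = 2.376 × 391 × (16.1/25.64) = 583.3 m³/day.

583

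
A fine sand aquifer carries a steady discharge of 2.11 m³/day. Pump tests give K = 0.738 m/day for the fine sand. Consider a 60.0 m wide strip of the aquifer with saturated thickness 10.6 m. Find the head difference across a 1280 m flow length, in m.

5.75

Cross-sectional area A = 60.0 × 10.6 = 636.0 m².
From Q = K·A·i, i = Q / (K·A) = 2.11 / (0.7380 × 636.0) = 0.004495.
Head loss Δh = i · L = 0.004495 × 1280 = 5.754 m.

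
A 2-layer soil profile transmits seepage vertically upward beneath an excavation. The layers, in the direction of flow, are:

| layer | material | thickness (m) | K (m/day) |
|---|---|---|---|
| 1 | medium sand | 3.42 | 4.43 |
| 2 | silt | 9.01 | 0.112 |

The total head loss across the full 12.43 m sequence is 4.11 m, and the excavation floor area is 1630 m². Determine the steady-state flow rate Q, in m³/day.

82.5

Flow is perpendicular to layering, so the layers act in series and the equivalent K is the thickness-weighted harmonic mean.
Total thickness L = 3.42 + 9.01 = 12.43 m.
Σ(b_i/K_i) = 3.42/4.43 + 9.01/0.112 = 81.22 d.
K_eq = L / Σ(b_i/K_i) = 12.43 / 81.22 = 0.1530 m/day.
Q = K_eq · A · (Δh/L) = 0.1530 × 1630 × (4.11/12.43) = 82.48 m³/day.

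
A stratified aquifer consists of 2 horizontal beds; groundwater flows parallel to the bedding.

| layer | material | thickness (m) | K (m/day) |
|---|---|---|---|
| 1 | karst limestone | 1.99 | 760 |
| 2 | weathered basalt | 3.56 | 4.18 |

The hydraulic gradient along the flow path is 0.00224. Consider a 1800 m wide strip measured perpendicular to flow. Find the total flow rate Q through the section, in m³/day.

Flow is parallel to layering, so each bed carries its own Darcy discharge and the transmissivities add.
Σ(K_i·b_i) = 760×1.99 + 4.18×3.56 = 1527 m²/day.
Hydraulic gradient i = 0.00224.
Q = Σ(K_i·b_i) · W · i = 1527 × 1800 × 0.002240 = 6158 m³/day.

6160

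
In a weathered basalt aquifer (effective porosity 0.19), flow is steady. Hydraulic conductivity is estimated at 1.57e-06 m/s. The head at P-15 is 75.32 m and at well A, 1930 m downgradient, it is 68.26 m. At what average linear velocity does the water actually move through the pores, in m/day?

0.00261

Convert K: 1.57e-06 m/s × 86400 = 0.1356 m/day.
Hydraulic gradient i = (75.32 − 68.26) / 1930 = 7.06 / 1930 = 0.003658.
Darcy flux q = K · i = 0.1356 × 0.003658 = 0.0004962 m/day.
Seepage velocity v = q / n_e = 0.0004962 / 0.19 = 0.002612 m/day.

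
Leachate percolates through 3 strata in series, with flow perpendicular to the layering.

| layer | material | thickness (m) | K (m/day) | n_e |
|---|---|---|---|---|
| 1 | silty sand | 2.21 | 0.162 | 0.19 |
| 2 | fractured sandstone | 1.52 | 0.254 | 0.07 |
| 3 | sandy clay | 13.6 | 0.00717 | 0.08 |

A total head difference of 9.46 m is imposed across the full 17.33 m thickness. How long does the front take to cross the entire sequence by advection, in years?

0.895

With flow normal to the layers, continuity requires the same specific discharge q through every layer.
Σ(b_i/K_i) = 2.21/0.162 + 1.52/0.254 + 13.6/0.00717 = 1916 d.
q = Δh / Σ(b_i/K_i) = 9.46 / 1916 = 0.004936 m/day.
In each layer the seepage velocity is v_i = q/n_i, so the layer transit time is t_i = b_i·n_i / q:
  layer 1 (silty sand): t_1 = 2.21 × 0.19 / 0.004936 = 85.06 d
  layer 2 (fractured sandstone): t_2 = 1.52 × 0.07 / 0.004936 = 21.55 d
  layer 3 (sandy clay): t_3 = 13.6 × 0.08 / 0.004936 = 220.4 d
Total t = Σ t_i = 327.0 days = 0.8954 years.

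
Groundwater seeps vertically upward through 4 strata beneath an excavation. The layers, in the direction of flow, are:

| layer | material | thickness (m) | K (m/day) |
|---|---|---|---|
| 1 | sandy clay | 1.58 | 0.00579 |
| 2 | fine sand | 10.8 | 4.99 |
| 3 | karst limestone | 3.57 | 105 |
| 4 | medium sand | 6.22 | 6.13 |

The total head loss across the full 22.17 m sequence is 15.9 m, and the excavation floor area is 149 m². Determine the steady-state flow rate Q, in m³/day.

8.58

Flow is perpendicular to layering, so the layers act in series and the equivalent K is the thickness-weighted harmonic mean.
Total thickness L = 1.58 + 10.8 + 3.57 + 6.22 = 22.17 m.
Σ(b_i/K_i) = 1.58/0.00579 + 10.8/4.99 + 3.57/105 + 6.22/6.13 = 276.1 d.
K_eq = L / Σ(b_i/K_i) = 22.17 / 276.1 = 0.08030 m/day.
Q = K_eq · A · (Δh/L) = 0.08030 × 149 × (15.9/22.17) = 8.581 m³/day.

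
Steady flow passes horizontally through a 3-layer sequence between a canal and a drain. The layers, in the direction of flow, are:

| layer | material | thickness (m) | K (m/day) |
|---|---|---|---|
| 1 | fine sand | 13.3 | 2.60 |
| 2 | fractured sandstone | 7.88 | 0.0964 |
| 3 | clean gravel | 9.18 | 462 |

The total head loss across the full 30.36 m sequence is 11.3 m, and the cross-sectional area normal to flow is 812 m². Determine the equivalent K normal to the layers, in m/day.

0.349

Flow is perpendicular to layering, so the layers act in series and the equivalent K is the thickness-weighted harmonic mean.
Total thickness L = 13.3 + 7.88 + 9.18 = 30.36 m.
Σ(b_i/K_i) = 13.3/2.60 + 7.88/0.0964 + 9.18/462 = 86.88 d.
K_eq = L / Σ(b_i/K_i) = 30.36 / 86.88 = 0.3495 m/day.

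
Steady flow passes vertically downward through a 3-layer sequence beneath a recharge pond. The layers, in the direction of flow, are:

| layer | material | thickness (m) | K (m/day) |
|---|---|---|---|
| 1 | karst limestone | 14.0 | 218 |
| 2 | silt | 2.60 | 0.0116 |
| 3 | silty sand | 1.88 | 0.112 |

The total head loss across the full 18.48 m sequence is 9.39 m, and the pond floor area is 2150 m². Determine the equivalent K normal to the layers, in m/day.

Flow is perpendicular to layering, so the layers act in series and the equivalent K is the thickness-weighted harmonic mean.
Total thickness L = 14.0 + 2.60 + 1.88 = 18.48 m.
Σ(b_i/K_i) = 14.0/218 + 2.60/0.0116 + 1.88/0.112 = 241.0 d.
K_eq = L / Σ(b_i/K_i) = 18.48 / 241.0 = 0.07668 m/day.

0.0767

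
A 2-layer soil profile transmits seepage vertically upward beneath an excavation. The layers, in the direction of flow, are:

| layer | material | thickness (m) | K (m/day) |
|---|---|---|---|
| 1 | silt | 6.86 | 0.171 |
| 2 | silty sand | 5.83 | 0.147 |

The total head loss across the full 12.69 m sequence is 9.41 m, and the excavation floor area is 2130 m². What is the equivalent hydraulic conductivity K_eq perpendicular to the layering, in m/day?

Flow is perpendicular to layering, so the layers act in series and the equivalent K is the thickness-weighted harmonic mean.
Total thickness L = 6.86 + 5.83 = 12.69 m.
Σ(b_i/K_i) = 6.86/0.171 + 5.83/0.147 = 79.78 d.
K_eq = L / Σ(b_i/K_i) = 12.69 / 79.78 = 0.1591 m/day.

0.159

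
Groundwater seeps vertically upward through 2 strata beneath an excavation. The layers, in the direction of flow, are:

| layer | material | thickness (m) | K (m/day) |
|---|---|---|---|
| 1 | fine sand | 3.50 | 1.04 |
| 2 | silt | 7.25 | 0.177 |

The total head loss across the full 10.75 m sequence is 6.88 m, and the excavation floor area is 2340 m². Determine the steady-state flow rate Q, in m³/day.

363

Flow is perpendicular to layering, so the layers act in series and the equivalent K is the thickness-weighted harmonic mean.
Total thickness L = 3.50 + 7.25 = 10.75 m.
Σ(b_i/K_i) = 3.50/1.04 + 7.25/0.177 = 44.33 d.
K_eq = L / Σ(b_i/K_i) = 10.75 / 44.33 = 0.2425 m/day.
Q = K_eq · A · (Δh/L) = 0.2425 × 2340 × (6.88/10.75) = 363.2 m³/day.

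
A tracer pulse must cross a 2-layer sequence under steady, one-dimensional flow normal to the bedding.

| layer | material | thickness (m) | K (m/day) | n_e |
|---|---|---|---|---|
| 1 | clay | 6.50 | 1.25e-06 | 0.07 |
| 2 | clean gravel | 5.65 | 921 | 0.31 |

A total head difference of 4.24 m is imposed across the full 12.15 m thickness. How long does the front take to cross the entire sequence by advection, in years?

With flow normal to the layers, continuity requires the same specific discharge q through every layer.
Σ(b_i/K_i) = 6.50/1.25e-06 + 5.65/921 = 5.200e+06 d.
q = Δh / Σ(b_i/K_i) = 4.24 / 5.200e+06 = 8.154e-07 m/day.
In each layer the seepage velocity is v_i = q/n_i, so the layer transit time is t_i = b_i·n_i / q:
  layer 1 (clay): t_1 = 6.50 × 0.07 / 8.154e-07 = 5.580e+05 d
  layer 2 (clean gravel): t_2 = 5.65 × 0.31 / 8.154e-07 = 2.148e+06 d
Total t = Σ t_i = 2.706e+06 days = 7409 years.

7410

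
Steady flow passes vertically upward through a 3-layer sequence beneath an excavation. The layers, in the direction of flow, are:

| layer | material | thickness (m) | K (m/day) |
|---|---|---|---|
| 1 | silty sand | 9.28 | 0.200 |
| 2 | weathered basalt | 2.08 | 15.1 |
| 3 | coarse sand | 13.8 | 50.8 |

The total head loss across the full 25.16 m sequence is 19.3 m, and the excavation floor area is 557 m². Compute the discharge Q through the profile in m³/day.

230

Flow is perpendicular to layering, so the layers act in series and the equivalent K is the thickness-weighted harmonic mean.
Total thickness L = 9.28 + 2.08 + 13.8 = 25.16 m.
Σ(b_i/K_i) = 9.28/0.200 + 2.08/15.1 + 13.8/50.8 = 46.81 d.
K_eq = L / Σ(b_i/K_i) = 25.16 / 46.81 = 0.5375 m/day.
Q = K_eq · A · (Δh/L) = 0.5375 × 557 × (19.3/25.16) = 229.7 m³/day.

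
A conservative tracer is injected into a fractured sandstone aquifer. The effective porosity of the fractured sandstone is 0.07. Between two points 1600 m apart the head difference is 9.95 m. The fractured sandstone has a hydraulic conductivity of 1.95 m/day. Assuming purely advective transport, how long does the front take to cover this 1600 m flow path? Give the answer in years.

Hydraulic gradient i = Δh / L = 9.95 / 1600 = 0.006219.
Darcy flux q = K · i = 1.950 × 0.006219 = 0.01213 m/day.
Seepage velocity v = q / n_e = 0.01213 / 0.07 = 0.1732 m/day.
Travel time t = L / v = 1600 / 0.1732 = 9236 days = 25.29 years.

25.3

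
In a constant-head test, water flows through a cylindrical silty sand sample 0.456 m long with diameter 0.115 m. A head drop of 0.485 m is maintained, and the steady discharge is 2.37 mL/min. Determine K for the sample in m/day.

Cross-sectional area A = π·(d/2)² = π × (0.115/2)² = 0.01039 m².
Convert discharge: 2.37 mL/min = 3.950e-08 m³/s.
Darcy's law rearranged: K = Q·L / (A·Δh) = 3.950e-08 × 0.456 / (0.01039 × 0.485) = 3.575e-06 m/s = 0.3089 m/day.

0.309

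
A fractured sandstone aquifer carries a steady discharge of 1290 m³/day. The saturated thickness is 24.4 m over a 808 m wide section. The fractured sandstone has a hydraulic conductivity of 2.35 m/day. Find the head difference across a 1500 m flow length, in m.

41.8

Cross-sectional area A = 808 × 24.4 = 19715 m².
From Q = K·A·i, i = Q / (K·A) = 1290 / (2.350 × 19715) = 0.02784.
Head loss Δh = i · L = 0.02784 × 1500 = 41.76 m.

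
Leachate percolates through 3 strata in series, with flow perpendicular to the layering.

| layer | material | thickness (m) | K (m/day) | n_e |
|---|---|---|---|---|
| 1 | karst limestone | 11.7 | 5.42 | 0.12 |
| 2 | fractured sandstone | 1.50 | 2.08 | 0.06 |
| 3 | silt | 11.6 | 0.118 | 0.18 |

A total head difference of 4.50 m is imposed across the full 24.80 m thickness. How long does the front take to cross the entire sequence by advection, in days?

With flow normal to the layers, continuity requires the same specific discharge q through every layer.
Σ(b_i/K_i) = 11.7/5.42 + 1.50/2.08 + 11.6/0.118 = 101.2 d.
q = Δh / Σ(b_i/K_i) = 4.50 / 101.2 = 0.04447 m/day.
In each layer the seepage velocity is v_i = q/n_i, so the layer transit time is t_i = b_i·n_i / q:
  layer 1 (karst limestone): t_1 = 11.7 × 0.12 / 0.04447 = 31.57 d
  layer 2 (fractured sandstone): t_2 = 1.50 × 0.06 / 0.04447 = 2.024 d
  layer 3 (silt): t_3 = 11.6 × 0.18 / 0.04447 = 46.95 d
Total t = Σ t_i = 80.54 days.

80.5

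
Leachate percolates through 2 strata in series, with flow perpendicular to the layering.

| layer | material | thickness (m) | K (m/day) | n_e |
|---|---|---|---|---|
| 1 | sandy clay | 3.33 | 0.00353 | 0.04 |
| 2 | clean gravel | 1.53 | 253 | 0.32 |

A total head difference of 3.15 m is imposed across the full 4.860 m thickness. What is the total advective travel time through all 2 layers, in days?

187

With flow normal to the layers, continuity requires the same specific discharge q through every layer.
Σ(b_i/K_i) = 3.33/0.00353 + 1.53/253 = 943.3 d.
q = Δh / Σ(b_i/K_i) = 3.15 / 943.3 = 0.003339 m/day.
In each layer the seepage velocity is v_i = q/n_i, so the layer transit time is t_i = b_i·n_i / q:
  layer 1 (sandy clay): t_1 = 3.33 × 0.04 / 0.003339 = 39.89 d
  layer 2 (clean gravel): t_2 = 1.53 × 0.32 / 0.003339 = 146.6 d
Total t = Σ t_i = 186.5 days.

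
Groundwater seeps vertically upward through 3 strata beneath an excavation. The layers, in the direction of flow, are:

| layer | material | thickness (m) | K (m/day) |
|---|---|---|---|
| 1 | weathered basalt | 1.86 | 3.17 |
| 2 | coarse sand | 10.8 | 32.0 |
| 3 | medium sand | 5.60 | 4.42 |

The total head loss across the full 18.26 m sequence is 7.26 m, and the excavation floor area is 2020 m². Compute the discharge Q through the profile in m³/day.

Flow is perpendicular to layering, so the layers act in series and the equivalent K is the thickness-weighted harmonic mean.
Total thickness L = 1.86 + 10.8 + 5.60 = 18.26 m.
Σ(b_i/K_i) = 1.86/3.17 + 10.8/32.0 + 5.60/4.42 = 2.191 d.
K_eq = L / Σ(b_i/K_i) = 18.26 / 2.191 = 8.333 m/day.
Q = K_eq · A · (Δh/L) = 8.333 × 2020 × (7.26/18.26) = 6693 m³/day.

6690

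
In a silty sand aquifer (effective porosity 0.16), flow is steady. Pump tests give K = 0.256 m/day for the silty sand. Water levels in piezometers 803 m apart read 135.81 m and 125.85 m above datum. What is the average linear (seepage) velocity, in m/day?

Hydraulic gradient i = (135.81 − 125.85) / 803 = 9.96 / 803 = 0.01240.
Darcy flux q = K · i = 0.2560 × 0.01240 = 0.003175 m/day.
Seepage velocity v = q / n_e = 0.003175 / 0.16 = 0.01985 m/day.

0.0198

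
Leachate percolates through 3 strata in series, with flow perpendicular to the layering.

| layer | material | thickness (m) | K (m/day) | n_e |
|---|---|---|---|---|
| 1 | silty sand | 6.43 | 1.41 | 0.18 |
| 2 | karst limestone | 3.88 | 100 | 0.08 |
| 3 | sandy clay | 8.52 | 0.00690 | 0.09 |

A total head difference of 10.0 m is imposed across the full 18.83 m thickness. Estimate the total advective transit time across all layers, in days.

With flow normal to the layers, continuity requires the same specific discharge q through every layer.
Σ(b_i/K_i) = 6.43/1.41 + 3.88/100 + 8.52/0.00690 = 1239 d.
q = Δh / Σ(b_i/K_i) = 10.0 / 1239 = 0.008069 m/day.
In each layer the seepage velocity is v_i = q/n_i, so the layer transit time is t_i = b_i·n_i / q:
  layer 1 (silty sand): t_1 = 6.43 × 0.18 / 0.008069 = 143.4 d
  layer 2 (karst limestone): t_2 = 3.88 × 0.08 / 0.008069 = 38.47 d
  layer 3 (sandy clay): t_3 = 8.52 × 0.09 / 0.008069 = 95.04 d
Total t = Σ t_i = 277.0 days.

277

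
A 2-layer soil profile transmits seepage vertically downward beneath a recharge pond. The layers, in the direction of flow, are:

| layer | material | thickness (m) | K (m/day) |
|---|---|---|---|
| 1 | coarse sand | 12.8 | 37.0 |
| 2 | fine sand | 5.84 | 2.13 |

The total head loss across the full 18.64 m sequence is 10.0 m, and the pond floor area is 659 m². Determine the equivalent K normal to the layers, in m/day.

Flow is perpendicular to layering, so the layers act in series and the equivalent K is the thickness-weighted harmonic mean.
Total thickness L = 12.8 + 5.84 = 18.64 m.
Σ(b_i/K_i) = 12.8/37.0 + 5.84/2.13 = 3.088 d.
K_eq = L / Σ(b_i/K_i) = 18.64 / 3.088 = 6.037 m/day.

6.04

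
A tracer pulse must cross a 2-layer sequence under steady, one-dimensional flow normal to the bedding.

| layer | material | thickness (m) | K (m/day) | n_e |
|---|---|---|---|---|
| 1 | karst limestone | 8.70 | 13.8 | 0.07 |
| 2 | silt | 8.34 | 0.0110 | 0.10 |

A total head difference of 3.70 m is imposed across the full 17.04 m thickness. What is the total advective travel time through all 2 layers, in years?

With flow normal to the layers, continuity requires the same specific discharge q through every layer.
Σ(b_i/K_i) = 8.70/13.8 + 8.34/0.0110 = 758.8 d.
q = Δh / Σ(b_i/K_i) = 3.70 / 758.8 = 0.004876 m/day.
In each layer the seepage velocity is v_i = q/n_i, so the layer transit time is t_i = b_i·n_i / q:
  layer 1 (karst limestone): t_1 = 8.70 × 0.07 / 0.004876 = 124.9 d
  layer 2 (silt): t_2 = 8.34 × 0.10 / 0.004876 = 171.0 d
Total t = Σ t_i = 295.9 days = 0.8102 years.

0.810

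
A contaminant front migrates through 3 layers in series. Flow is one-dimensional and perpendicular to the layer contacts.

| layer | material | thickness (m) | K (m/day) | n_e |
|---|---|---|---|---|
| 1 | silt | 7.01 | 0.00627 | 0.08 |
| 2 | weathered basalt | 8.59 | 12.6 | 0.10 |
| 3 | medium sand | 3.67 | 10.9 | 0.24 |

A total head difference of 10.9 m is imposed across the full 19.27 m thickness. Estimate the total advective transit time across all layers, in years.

With flow normal to the layers, continuity requires the same specific discharge q through every layer.
Σ(b_i/K_i) = 7.01/0.00627 + 8.59/12.6 + 3.67/10.9 = 1119 d.
q = Δh / Σ(b_i/K_i) = 10.9 / 1119 = 0.009740 m/day.
In each layer the seepage velocity is v_i = q/n_i, so the layer transit time is t_i = b_i·n_i / q:
  layer 1 (silt): t_1 = 7.01 × 0.08 / 0.009740 = 57.57 d
  layer 2 (weathered basalt): t_2 = 8.59 × 0.10 / 0.009740 = 88.19 d
  layer 3 (medium sand): t_3 = 3.67 × 0.24 / 0.009740 = 90.43 d
Total t = Σ t_i = 236.2 days = 0.6467 years.

0.647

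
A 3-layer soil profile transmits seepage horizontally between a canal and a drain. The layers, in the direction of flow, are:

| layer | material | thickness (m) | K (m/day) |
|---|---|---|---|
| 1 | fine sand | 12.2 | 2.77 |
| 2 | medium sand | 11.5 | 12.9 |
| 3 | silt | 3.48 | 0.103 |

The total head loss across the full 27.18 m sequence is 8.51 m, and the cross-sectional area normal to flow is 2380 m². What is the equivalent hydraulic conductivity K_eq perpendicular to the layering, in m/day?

Flow is perpendicular to layering, so the layers act in series and the equivalent K is the thickness-weighted harmonic mean.
Total thickness L = 12.2 + 11.5 + 3.48 = 27.18 m.
Σ(b_i/K_i) = 12.2/2.77 + 11.5/12.9 + 3.48/0.103 = 39.08 d.
K_eq = L / Σ(b_i/K_i) = 27.18 / 39.08 = 0.6955 m/day.

0.695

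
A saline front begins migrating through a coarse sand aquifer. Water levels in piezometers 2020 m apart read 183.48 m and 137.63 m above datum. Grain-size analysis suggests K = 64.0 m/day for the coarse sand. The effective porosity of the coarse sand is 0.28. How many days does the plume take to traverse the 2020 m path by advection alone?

389

Hydraulic gradient i = (183.48 − 137.63) / 2020 = 45.85 / 2020 = 0.02270.
Darcy flux q = K · i = 64.00 × 0.02270 = 1.453 m/day.
Seepage velocity v = q / n_e = 1.453 / 0.28 = 5.188 m/day.
Travel time t = L / v = 2020 / 5.188 = 389.4 days.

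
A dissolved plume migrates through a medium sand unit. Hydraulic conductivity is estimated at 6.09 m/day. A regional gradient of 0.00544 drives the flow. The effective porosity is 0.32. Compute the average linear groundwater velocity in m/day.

0.104

Hydraulic gradient i = 0.00544.
Darcy flux q = K · i = 6.090 × 0.005440 = 0.03313 m/day.
Seepage velocity v = q / n_e = 0.03313 / 0.32 = 0.1035 m/day.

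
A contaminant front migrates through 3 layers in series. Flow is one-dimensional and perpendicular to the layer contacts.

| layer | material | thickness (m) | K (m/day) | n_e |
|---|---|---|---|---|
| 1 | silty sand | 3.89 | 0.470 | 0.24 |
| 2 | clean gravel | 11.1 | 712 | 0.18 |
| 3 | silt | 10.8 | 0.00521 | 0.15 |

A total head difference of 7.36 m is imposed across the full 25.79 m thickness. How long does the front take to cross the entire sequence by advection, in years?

3.52

With flow normal to the layers, continuity requires the same specific discharge q through every layer.
Σ(b_i/K_i) = 3.89/0.470 + 11.1/712 + 10.8/0.00521 = 2081 d.
q = Δh / Σ(b_i/K_i) = 7.36 / 2081 = 0.003536 m/day.
In each layer the seepage velocity is v_i = q/n_i, so the layer transit time is t_i = b_i·n_i / q:
  layer 1 (silty sand): t_1 = 3.89 × 0.24 / 0.003536 = 264.0 d
  layer 2 (clean gravel): t_2 = 11.1 × 0.18 / 0.003536 = 565.0 d
  layer 3 (silt): t_3 = 10.8 × 0.15 / 0.003536 = 458.1 d
Total t = Σ t_i = 1287 days = 3.524 years.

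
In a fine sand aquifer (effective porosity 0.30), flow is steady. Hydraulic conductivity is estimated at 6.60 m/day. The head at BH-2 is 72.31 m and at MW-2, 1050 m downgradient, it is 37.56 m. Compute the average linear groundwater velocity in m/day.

0.728

Hydraulic gradient i = (72.31 − 37.56) / 1050 = 34.75 / 1050 = 0.03310.
Darcy flux q = K · i = 6.600 × 0.03310 = 0.2184 m/day.
Seepage velocity v = q / n_e = 0.2184 / 0.30 = 0.7281 m/day.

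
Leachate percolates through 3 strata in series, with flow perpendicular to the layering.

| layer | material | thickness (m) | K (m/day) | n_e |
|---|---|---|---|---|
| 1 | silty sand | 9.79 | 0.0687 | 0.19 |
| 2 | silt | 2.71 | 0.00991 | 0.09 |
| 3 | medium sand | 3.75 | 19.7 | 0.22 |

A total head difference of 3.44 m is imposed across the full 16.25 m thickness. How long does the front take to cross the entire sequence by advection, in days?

354

With flow normal to the layers, continuity requires the same specific discharge q through every layer.
Σ(b_i/K_i) = 9.79/0.0687 + 2.71/0.00991 + 3.75/19.7 = 416.2 d.
q = Δh / Σ(b_i/K_i) = 3.44 / 416.2 = 0.008266 m/day.
In each layer the seepage velocity is v_i = q/n_i, so the layer transit time is t_i = b_i·n_i / q:
  layer 1 (silty sand): t_1 = 9.79 × 0.19 / 0.008266 = 225.0 d
  layer 2 (silt): t_2 = 2.71 × 0.09 / 0.008266 = 29.51 d
  layer 3 (medium sand): t_3 = 3.75 × 0.22 / 0.008266 = 99.80 d
Total t = Σ t_i = 354.3 days.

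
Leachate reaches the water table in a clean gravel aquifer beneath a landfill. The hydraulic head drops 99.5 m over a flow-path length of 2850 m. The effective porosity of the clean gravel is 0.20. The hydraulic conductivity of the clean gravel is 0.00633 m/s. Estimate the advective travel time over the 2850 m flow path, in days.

29.9

Convert K: 0.00633 m/s × 86400 = 546.9 m/day.
Hydraulic gradient i = Δh / L = 99.5 / 2850 = 0.03491.
Darcy flux q = K · i = 546.9 × 0.03491 = 19.09 m/day.
Seepage velocity v = q / n_e = 19.09 / 0.20 = 95.47 m/day.
Travel time t = L / v = 2850 / 95.47 = 29.85 days.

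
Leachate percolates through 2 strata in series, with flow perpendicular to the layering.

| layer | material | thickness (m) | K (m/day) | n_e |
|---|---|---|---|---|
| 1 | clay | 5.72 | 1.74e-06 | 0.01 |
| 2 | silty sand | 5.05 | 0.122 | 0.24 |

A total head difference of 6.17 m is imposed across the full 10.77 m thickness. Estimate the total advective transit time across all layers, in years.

1850

With flow normal to the layers, continuity requires the same specific discharge q through every layer.
Σ(b_i/K_i) = 5.72/1.74e-06 + 5.05/0.122 = 3.287e+06 d.
q = Δh / Σ(b_i/K_i) = 6.17 / 3.287e+06 = 1.877e-06 m/day.
In each layer the seepage velocity is v_i = q/n_i, so the layer transit time is t_i = b_i·n_i / q:
  layer 1 (clay): t_1 = 5.72 × 0.01 / 1.877e-06 = 30476 d
  layer 2 (silty sand): t_2 = 5.05 × 0.24 / 1.877e-06 = 6.458e+05 d
Total t = Σ t_i = 6.762e+05 days = 1851 years.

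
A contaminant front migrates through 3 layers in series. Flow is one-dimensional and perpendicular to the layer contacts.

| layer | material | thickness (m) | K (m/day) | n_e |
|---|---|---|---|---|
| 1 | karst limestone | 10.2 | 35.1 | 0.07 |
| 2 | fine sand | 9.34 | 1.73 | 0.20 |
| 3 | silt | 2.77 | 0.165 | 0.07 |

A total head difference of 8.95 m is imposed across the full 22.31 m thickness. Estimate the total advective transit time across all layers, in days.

With flow normal to the layers, continuity requires the same specific discharge q through every layer.
Σ(b_i/K_i) = 10.2/35.1 + 9.34/1.73 + 2.77/0.165 = 22.48 d.
q = Δh / Σ(b_i/K_i) = 8.95 / 22.48 = 0.3982 m/day.
In each layer the seepage velocity is v_i = q/n_i, so the layer transit time is t_i = b_i·n_i / q:
  layer 1 (karst limestone): t_1 = 10.2 × 0.07 / 0.3982 = 1.793 d
  layer 2 (fine sand): t_2 = 9.34 × 0.20 / 0.3982 = 4.691 d
  layer 3 (silt): t_3 = 2.77 × 0.07 / 0.3982 = 0.4870 d
Total t = Σ t_i = 6.971 days.

6.97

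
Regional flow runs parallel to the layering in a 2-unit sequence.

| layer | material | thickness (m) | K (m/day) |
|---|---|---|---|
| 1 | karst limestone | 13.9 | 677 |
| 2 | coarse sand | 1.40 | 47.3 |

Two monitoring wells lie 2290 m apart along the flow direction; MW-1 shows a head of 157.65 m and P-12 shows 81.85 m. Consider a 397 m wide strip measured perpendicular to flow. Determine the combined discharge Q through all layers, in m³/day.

Flow is parallel to layering, so each bed carries its own Darcy discharge and the transmissivities add.
Σ(K_i·b_i) = 677×13.9 + 47.3×1.40 = 9477 m²/day.
Hydraulic gradient i = (157.65 − 81.85) / 2290 = 75.8 / 2290 = 0.03310.
Q = Σ(K_i·b_i) · W · i = 9477 × 397 × 0.03310 = 1.245e+05 m³/day.

125000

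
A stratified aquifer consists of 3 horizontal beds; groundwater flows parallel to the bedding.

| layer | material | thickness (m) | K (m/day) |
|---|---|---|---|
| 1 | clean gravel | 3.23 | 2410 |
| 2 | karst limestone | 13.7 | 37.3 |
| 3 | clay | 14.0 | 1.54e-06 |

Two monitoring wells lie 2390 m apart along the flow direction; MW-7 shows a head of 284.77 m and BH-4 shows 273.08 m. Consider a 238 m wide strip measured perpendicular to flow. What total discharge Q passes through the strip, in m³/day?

9660

Flow is parallel to layering, so each bed carries its own Darcy discharge and the transmissivities add.
Σ(K_i·b_i) = 2410×3.23 + 37.3×13.7 + 1.54e-06×14.0 = 8295 m²/day.
Hydraulic gradient i = (284.77 − 273.08) / 2390 = 11.69 / 2390 = 0.004891.
Q = Σ(K_i·b_i) · W · i = 8295 × 238 × 0.004891 = 9657 m³/day.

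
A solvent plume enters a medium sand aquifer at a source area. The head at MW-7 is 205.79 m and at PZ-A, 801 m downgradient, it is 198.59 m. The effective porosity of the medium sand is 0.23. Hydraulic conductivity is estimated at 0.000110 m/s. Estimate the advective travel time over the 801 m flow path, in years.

Convert K: 0.000110 m/s × 86400 = 9.504 m/day.
Hydraulic gradient i = (205.79 − 198.59) / 801 = 7.2 / 801 = 0.008989.
Darcy flux q = K · i = 9.504 × 0.008989 = 0.08543 m/day.
Seepage velocity v = q / n_e = 0.08543 / 0.23 = 0.3714 m/day.
Travel time t = L / v = 801 / 0.3714 = 2157 days = 5.904 years.

5.90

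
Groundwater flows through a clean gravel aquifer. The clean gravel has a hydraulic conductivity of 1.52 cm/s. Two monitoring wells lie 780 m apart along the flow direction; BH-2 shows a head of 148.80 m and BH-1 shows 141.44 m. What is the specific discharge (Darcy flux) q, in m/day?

Convert K: 1.52 cm/s × 864 = 1313 m/day.
Hydraulic gradient i = (148.80 − 141.44) / 780 = 7.36 / 780 = 0.009436.
Specific discharge q = K · i = 1313 × 0.009436 = 12.39 m/day.

12.4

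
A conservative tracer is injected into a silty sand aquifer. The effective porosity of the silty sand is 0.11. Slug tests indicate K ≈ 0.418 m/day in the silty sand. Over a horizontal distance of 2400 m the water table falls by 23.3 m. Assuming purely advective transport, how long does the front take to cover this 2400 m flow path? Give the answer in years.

Hydraulic gradient i = Δh / L = 23.3 / 2400 = 0.009708.
Darcy flux q = K · i = 0.4180 × 0.009708 = 0.004058 m/day.
Seepage velocity v = q / n_e = 0.004058 / 0.11 = 0.03689 m/day.
Travel time t = L / v = 2400 / 0.03689 = 65055 days = 178.1 years.

178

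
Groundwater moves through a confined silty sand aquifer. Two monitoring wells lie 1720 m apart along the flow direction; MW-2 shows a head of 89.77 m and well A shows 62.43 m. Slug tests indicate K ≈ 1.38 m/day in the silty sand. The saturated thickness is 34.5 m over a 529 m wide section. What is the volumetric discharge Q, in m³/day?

Cross-sectional area A = 529 × 34.5 = 18250 m².
Hydraulic gradient i = (89.77 − 62.43) / 1720 = 27.34 / 1720 = 0.01590.
Darcy's law: Q = K · A · i = 1.380 × 18250 × 0.01590 = 400.3 m³/day.

400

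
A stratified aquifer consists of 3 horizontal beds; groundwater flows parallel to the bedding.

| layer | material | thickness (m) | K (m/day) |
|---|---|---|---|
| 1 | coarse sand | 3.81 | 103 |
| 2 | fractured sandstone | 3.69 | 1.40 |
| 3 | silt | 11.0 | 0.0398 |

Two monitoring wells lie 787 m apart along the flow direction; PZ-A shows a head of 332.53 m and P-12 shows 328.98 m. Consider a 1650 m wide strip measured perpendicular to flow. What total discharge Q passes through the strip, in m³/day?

Flow is parallel to layering, so each bed carries its own Darcy discharge and the transmissivities add.
Σ(K_i·b_i) = 103×3.81 + 1.40×3.69 + 0.0398×11.0 = 398.0 m²/day.
Hydraulic gradient i = (332.53 − 328.98) / 787 = 3.55 / 787 = 0.004511.
Q = Σ(K_i·b_i) · W · i = 398.0 × 1650 × 0.004511 = 2962 m³/day.

2960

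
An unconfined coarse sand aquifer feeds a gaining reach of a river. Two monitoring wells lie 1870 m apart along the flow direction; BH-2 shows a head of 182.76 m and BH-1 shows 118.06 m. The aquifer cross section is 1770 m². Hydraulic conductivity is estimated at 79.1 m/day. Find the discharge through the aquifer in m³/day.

Hydraulic gradient i = (182.76 − 118.06) / 1870 = 64.7 / 1870 = 0.03460.
Darcy's law: Q = K · A · i = 79.10 × 1770 × 0.03460 = 4844 m³/day.

4840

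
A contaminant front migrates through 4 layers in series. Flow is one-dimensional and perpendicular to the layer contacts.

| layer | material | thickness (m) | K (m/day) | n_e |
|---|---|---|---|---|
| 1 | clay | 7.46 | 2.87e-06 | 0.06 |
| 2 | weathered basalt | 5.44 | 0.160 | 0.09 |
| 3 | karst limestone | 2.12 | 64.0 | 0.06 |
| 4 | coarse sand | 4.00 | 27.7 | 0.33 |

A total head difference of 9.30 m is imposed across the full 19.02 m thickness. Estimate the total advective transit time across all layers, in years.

1820

With flow normal to the layers, continuity requires the same specific discharge q through every layer.
Σ(b_i/K_i) = 7.46/2.87e-06 + 5.44/0.160 + 2.12/64.0 + 4.00/27.7 = 2.599e+06 d.
q = Δh / Σ(b_i/K_i) = 9.30 / 2.599e+06 = 3.578e-06 m/day.
In each layer the seepage velocity is v_i = q/n_i, so the layer transit time is t_i = b_i·n_i / q:
  layer 1 (clay): t_1 = 7.46 × 0.06 / 3.578e-06 = 1.251e+05 d
  layer 2 (weathered basalt): t_2 = 5.44 × 0.09 / 3.578e-06 = 1.368e+05 d
  layer 3 (karst limestone): t_3 = 2.12 × 0.06 / 3.578e-06 = 35552 d
  layer 4 (coarse sand): t_4 = 4.00 × 0.33 / 3.578e-06 = 3.689e+05 d
Total t = Σ t_i = 6.664e+05 days = 1825 years.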